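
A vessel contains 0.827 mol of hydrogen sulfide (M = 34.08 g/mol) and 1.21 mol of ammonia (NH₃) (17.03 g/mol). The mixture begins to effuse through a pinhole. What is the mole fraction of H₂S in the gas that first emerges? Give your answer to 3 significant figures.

Each component's effusion rate ∝ (its partial pressure)·(1/√M) ∝ n_i/√M_i.
x_H₂S(eff) = (n_H₂S/√M_H₂S) / (n_H₂S/√M_H₂S + n_NH₃/√M_NH₃)
= (0.827/√34.08) / (0.827/√34.08 + 1.21/√17.03) = 0.1417/(0.1417 + 0.2932) = 0.326.

0.326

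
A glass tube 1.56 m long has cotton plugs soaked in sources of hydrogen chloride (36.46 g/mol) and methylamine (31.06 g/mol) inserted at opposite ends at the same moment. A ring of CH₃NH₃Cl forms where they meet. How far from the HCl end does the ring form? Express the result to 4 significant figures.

The fronts meet when d_HCl + d_CH₃NH₂ = L with d_HCl/d_CH₃NH₂ = √(M_CH₃NH₂/M_HCl) (Graham's law). Here √(M_CH₃NH₂/M_HCl) = √(31.06/36.46) = 0.9230.
With d_HCl + d_CH₃NH₂ = 1.56 m, d_CH₃NH₂ = 1.56/(1 + 0.9230) = 0.8112 m.
d_HCl = 1.56 − 0.8112 = 0.7488 m.

0.7488 m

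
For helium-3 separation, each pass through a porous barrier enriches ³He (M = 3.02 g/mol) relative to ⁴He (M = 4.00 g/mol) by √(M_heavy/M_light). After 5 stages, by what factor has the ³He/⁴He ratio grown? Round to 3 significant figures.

The single-stage factor is √(M_heavy/M_light), so 5 stages give [√(4.00/3.02)]^5 = (4.00/3.02)^(5/2).
= 1.32450^(5/2) = 2.02.

2.02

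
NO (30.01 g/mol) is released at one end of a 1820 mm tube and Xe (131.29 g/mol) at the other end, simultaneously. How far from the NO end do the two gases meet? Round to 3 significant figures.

1230 mm

In equal time, each gas travels a distance ∝ its rate ∝ 1/√M, so d_NO/d_Xe = √(M_Xe/M_NO) = √(131.29/30.01) = 2.092.
With d_NO + d_Xe = 1820 mm, d_Xe = 1820/(1 + 2.092) = 588.7 mm.
d_NO = 1820 − 588.7 = 1230 mm.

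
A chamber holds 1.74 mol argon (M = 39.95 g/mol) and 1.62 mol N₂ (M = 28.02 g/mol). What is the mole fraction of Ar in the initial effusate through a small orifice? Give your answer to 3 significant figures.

The effusion rate of species i is ∝ p_i/√M_i ∝ n_i/√M_i.
x_Ar(eff) = (n_Ar/√M_Ar) / (n_Ar/√M_Ar + n_N₂/√M_N₂)
= (1.74/√39.95) / (1.74/√39.95 + 1.62/√28.02) = 0.2753/(0.2753 + 0.3060) = 0.474.

0.474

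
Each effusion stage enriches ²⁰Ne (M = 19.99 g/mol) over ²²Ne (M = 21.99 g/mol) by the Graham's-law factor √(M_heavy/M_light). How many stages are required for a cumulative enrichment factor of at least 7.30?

With α = √(21.99/19.99) per stage, ln α = ½ ln(1.10005) = 0.04768.
Need α^N ≥ 7.30 ⇒ N ≥ ln(7.30) / ln α = 1.988 / 0.04768 = 41.69.
So at least 42 stages are needed.

42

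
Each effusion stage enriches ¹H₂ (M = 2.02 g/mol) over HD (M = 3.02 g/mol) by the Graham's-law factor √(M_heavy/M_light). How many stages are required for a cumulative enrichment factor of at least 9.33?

With α = √(3.02/2.02) per stage, ln α = ½ ln(1.49505) = 0.2011.
Need α^N ≥ 9.33 ⇒ N ≥ ln(9.33) / ln α = 2.233 / 0.2011 = 11.11.
So at least 12 stages are needed.

12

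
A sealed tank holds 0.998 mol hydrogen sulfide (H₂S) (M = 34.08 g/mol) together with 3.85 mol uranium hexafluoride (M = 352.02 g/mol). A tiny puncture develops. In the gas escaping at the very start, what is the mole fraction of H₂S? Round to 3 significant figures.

Effusion rate of each component ∝ n_i/√M_i (partial pressure × 1/√M).
So x_H₂S in the escaping gas = (n_H₂S/√M_H₂S) / Σ(n_i/√M_i)
= (0.998/√34.08) / (0.998/√34.08 + 3.85/√352.02) = 0.1710/(0.1710 + 0.2052) = 0.454.

0.454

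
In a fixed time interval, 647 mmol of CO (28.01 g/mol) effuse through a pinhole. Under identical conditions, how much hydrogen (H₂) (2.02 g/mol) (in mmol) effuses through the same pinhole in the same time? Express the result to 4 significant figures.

2409 mmol

Graham's law gives rate_H₂/rate_CO = √(M_CO/M_H₂) = √(28.01/2.02) = √13.87 = 3.724.
So the amount for H₂ is 647 × 3.724 = 2409 mmol.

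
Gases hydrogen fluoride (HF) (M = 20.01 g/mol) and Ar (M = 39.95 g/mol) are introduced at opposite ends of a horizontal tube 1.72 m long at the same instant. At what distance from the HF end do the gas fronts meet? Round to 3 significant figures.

1.01 m

The fronts meet when d_HF + d_Ar = L with d_HF/d_Ar = √(M_Ar/M_HF) (Graham's law). Here √(M_Ar/M_HF) = √(39.95/20.01) = 1.413.
With d_HF + d_Ar = 1.72 m, d_Ar = 1.72/(1 + 1.413) = 0.7128 m.
d_HF = 1.72 − 0.7128 = 1.01 m.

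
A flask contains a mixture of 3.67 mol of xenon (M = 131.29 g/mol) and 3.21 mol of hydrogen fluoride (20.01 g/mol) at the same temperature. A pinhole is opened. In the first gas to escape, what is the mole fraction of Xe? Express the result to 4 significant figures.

Rate_i ∝ x_i/√M_i (Graham's law weighted by mole fraction), so the effusate composition follows n_i/√M_i.
x_Xe(eff) = (n_Xe/√M_Xe) / (n_Xe/√M_Xe + n_HF/√M_HF)
= (3.67/√131.29) / (3.67/√131.29 + 3.21/√20.01) = 0.3203/(0.3203 + 0.7176) = 0.3086.

0.3086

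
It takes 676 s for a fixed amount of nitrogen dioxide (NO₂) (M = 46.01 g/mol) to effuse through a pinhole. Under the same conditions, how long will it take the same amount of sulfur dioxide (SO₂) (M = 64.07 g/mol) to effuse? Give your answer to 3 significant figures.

Using Graham's law: t_SO₂/t_NO₂ = √(M_SO₂/M_NO₂) = √(64.07/46.01) = √1.393 = 1.180.
So the time for SO₂ is 676 × 1.180 = 798 s.

798 s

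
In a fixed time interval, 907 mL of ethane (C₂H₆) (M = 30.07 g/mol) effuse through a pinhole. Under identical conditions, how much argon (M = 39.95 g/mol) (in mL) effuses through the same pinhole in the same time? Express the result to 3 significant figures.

787 mL

By Graham's law, rate_Ar/rate_C₂H₆ = √(M_C₂H₆/M_Ar) = √(30.07/39.95) = √0.7527 = 0.8676.
So the volume for Ar is 907 × 0.8676 = 787 mL.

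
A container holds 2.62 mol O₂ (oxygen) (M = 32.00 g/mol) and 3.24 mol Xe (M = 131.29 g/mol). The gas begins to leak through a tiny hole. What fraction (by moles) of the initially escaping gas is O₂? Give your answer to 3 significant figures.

The effusion rate of species i is ∝ p_i/√M_i ∝ n_i/√M_i.
So x_O₂ in the escaping gas = (n_O₂/√M_O₂) / Σ(n_i/√M_i)
= (2.62/√32.00) / (2.62/√32.00 + 3.24/√131.29) = 0.4632/(0.4632 + 0.2828) = 0.621.

0.621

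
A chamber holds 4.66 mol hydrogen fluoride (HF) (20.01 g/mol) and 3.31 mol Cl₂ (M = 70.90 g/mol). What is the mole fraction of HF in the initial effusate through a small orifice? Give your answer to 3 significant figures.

The effusion rate of species i is ∝ p_i/√M_i ∝ n_i/√M_i.
Mole fraction of HF in the effusate = (n_HF/√M_HF) / (n_HF/√M_HF + n_Cl₂/√M_Cl₂)
= (4.66/√20.01) / (4.66/√20.01 + 3.31/√70.90) = 1.042/(1.042 + 0.3931) = 0.726.

0.726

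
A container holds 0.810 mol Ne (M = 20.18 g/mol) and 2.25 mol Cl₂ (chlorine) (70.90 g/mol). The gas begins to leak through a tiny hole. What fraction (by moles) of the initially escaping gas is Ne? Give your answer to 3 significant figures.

0.403

Each component's effusion rate ∝ (its partial pressure)·(1/√M) ∝ n_i/√M_i.
So x_Ne in the escaping gas = (n_Ne/√M_Ne) / Σ(n_i/√M_i)
= (0.810/√20.18) / (0.810/√20.18 + 2.25/√70.90) = 0.1803/(0.1803 + 0.2672) = 0.403.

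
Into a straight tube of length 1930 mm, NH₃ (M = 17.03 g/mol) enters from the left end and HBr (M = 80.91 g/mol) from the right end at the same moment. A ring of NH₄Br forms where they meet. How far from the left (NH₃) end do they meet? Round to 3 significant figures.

1320 mm

In equal time, each gas travels a distance ∝ its rate ∝ 1/√M, so d_NH₃/d_HBr = √(M_HBr/M_NH₃) = √(80.91/17.03) = 2.180.
With d_NH₃ + d_HBr = 1930 mm, d_HBr = 1930/(1 + 2.180) = 607.0 mm.
d_NH₃ = 1930 − 607.0 = 1320 mm.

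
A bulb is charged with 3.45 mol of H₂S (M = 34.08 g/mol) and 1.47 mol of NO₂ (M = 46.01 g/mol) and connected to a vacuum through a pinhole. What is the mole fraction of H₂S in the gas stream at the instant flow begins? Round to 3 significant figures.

0.732

Effusion rate of each component ∝ n_i/√M_i (partial pressure × 1/√M).
So x_H₂S in the escaping gas = (n_H₂S/√M_H₂S) / Σ(n_i/√M_i)
= (3.45/√34.08) / (3.45/√34.08 + 1.47/√46.01) = 0.5910/(0.5910 + 0.2167) = 0.732.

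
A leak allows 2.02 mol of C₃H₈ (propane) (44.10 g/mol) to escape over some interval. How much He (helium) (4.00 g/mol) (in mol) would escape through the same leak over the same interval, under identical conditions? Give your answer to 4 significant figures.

From Graham's law, rate_He/rate_C₃H₈ = √(M_C₃H₈/M_He) = √(44.10/4.00) = √11.03 = 3.320.
So the amount for He is 2.02 × 3.320 = 6.707 mol.

6.707 mol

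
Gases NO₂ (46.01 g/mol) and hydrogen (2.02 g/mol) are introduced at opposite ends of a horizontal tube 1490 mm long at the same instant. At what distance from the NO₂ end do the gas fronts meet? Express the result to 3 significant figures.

258 mm

In equal time, each gas travels a distance ∝ its rate ∝ 1/√M, so d_NO₂/d_H₂ = √(M_H₂/M_NO₂) = √(2.02/46.01) = 0.2095.
With d_NO₂ + d_H₂ = 1490 mm, d_H₂ = 1490/(1 + 0.2095) = 1232 mm.
d_NO₂ = 1490 − 1232 = 258 mm.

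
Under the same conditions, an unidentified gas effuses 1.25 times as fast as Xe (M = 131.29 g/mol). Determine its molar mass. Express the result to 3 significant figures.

84.0 g/mol

Using Graham's law: rate_X/rate_Xe = √(M_Xe/M_X).
1.25 = √(131.29/M_X)
M_X = 131.29 / 1.25² = 131.29 / 1.562 = 84.0 g/mol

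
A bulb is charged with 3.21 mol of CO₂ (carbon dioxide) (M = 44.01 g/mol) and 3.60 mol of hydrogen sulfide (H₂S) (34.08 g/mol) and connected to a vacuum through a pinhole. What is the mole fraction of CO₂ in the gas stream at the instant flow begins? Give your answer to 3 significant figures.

0.440

Rate_i ∝ x_i/√M_i (Graham's law weighted by mole fraction), so the effusate composition follows n_i/√M_i.
x_CO₂(eff) = (n_CO₂/√M_CO₂) / (n_CO₂/√M_CO₂ + n_H₂S/√M_H₂S)
= (3.21/√44.01) / (3.21/√44.01 + 3.60/√34.08) = 0.4839/(0.4839 + 0.6167) = 0.440.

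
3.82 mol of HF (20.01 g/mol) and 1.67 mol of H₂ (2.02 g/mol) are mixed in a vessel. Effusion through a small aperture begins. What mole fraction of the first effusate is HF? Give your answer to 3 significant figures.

0.421

Each component's effusion rate ∝ (its partial pressure)·(1/√M) ∝ n_i/√M_i.
x_HF(eff) = (n_HF/√M_HF) / (n_HF/√M_HF + n_H₂/√M_H₂)
= (3.82/√20.01) / (3.82/√20.01 + 1.67/√2.02) = 0.8540/(0.8540 + 1.175) = 0.421.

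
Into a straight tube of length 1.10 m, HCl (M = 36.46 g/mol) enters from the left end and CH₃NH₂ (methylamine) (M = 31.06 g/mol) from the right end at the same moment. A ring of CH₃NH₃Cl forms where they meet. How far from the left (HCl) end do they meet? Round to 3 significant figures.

In equal time, each gas travels a distance ∝ its rate ∝ 1/√M, so d_HCl/d_CH₃NH₂ = √(M_CH₃NH₂/M_HCl) = √(31.06/36.46) = 0.9230.
With d_HCl + d_CH₃NH₂ = 1.10 m, d_CH₃NH₂ = 1.10/(1 + 0.9230) = 0.5720 m.
d_HCl = 1.10 − 0.5720 = 0.528 m.

0.528 m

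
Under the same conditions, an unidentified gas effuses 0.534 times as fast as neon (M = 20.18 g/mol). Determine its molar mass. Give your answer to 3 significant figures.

70.8 g/mol

From Graham's law, rate_X/rate_Ne = √(M_Ne/M_X).
0.534 = √(20.18/M_X)
M_X = 20.18 / 0.534² = 20.18 / 0.2852 = 70.8 g/mol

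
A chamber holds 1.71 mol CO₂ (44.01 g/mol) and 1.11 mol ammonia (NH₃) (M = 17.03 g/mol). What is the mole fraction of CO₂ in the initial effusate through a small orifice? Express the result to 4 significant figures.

Rate_i ∝ x_i/√M_i (Graham's law weighted by mole fraction), so the effusate composition follows n_i/√M_i.
So x_CO₂ in the escaping gas = (n_CO₂/√M_CO₂) / Σ(n_i/√M_i)
= (1.71/√44.01) / (1.71/√44.01 + 1.11/√17.03) = 0.2578/(0.2578 + 0.2690) = 0.4894.

0.4894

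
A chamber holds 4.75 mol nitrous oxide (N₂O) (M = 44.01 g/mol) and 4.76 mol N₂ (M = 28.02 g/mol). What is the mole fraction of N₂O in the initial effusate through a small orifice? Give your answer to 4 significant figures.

Effusion rate of each component ∝ n_i/√M_i (partial pressure × 1/√M).
So x_N₂O in the escaping gas = (n_N₂O/√M_N₂O) / Σ(n_i/√M_i)
= (4.75/√44.01) / (4.75/√44.01 + 4.76/√28.02) = 0.7160/(0.7160 + 0.8992) = 0.4433.

0.4433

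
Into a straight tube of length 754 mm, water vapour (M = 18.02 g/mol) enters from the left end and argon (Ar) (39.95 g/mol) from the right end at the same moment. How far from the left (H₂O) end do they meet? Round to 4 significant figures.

451.1 mm

In equal time, each gas travels a distance ∝ its rate ∝ 1/√M, so d_H₂O/d_Ar = √(M_Ar/M_H₂O) = √(39.95/18.02) = 1.489.
With d_H₂O + d_Ar = 754 mm, d_Ar = 754/(1 + 1.489) = 302.9 mm.
d_H₂O = 754 − 302.9 = 451.1 mm.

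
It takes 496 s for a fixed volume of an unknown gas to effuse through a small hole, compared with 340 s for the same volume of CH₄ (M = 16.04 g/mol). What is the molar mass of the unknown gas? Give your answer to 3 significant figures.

34.1 g/mol

Since effusion rate ∝ 1/√M, t_X/t_CH₄ = √(M_X/M_CH₄).
496/340 = 1.459 = √(M_X/16.04)
M_X = 16.04 × 1.459² = 16.04 × 2.128 = 34.1 g/mol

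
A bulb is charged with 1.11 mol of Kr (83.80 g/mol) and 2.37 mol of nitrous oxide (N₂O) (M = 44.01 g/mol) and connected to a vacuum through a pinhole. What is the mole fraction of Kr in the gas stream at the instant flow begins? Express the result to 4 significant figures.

Each component's effusion rate ∝ (its partial pressure)·(1/√M) ∝ n_i/√M_i.
x_Kr(eff) = (n_Kr/√M_Kr) / (n_Kr/√M_Kr + n_N₂O/√M_N₂O)
= (1.11/√83.80) / (1.11/√83.80 + 2.37/√44.01) = 0.1213/(0.1213 + 0.3573) = 0.2534.

0.2534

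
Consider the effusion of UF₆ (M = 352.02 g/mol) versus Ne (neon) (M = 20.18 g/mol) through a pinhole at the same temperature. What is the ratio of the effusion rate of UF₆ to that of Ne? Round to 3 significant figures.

0.239

Since effusion rate ∝ 1/√M, rate_UF₆/rate_Ne = √(M_Ne/M_UF₆) = √(20.18/352.02) = √0.05733 = 0.239.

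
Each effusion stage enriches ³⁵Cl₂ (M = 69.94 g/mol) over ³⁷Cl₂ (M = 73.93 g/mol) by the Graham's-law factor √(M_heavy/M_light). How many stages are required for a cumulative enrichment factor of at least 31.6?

With α = √(73.93/69.94) per stage, ln α = ½ ln(1.05705) = 0.02774.
Need α^N ≥ 31.6 ⇒ N ≥ ln(31.6) / ln α = 3.453 / 0.02774 = 124.48.
Rounding up, N = 125 stages.

125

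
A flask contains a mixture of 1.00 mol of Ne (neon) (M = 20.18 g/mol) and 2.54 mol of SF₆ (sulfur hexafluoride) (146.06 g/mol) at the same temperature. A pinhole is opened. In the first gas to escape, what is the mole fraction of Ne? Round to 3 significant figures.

Effusion rate of each component ∝ n_i/√M_i (partial pressure × 1/√M).
x_Ne(eff) = (n_Ne/√M_Ne) / (n_Ne/√M_Ne + n_SF₆/√M_SF₆)
= (1.00/√20.18) / (1.00/√20.18 + 2.54/√146.06) = 0.2226/(0.2226 + 0.2102) = 0.514.

0.514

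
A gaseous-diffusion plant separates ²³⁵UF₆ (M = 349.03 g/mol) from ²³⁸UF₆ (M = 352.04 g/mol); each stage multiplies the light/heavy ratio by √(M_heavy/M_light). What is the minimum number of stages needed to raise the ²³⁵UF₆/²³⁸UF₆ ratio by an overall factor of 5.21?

With α = √(352.04/349.03) per stage, ln α = ½ ln(1.00862) = 0.004293.
Need α^N ≥ 5.21 ⇒ N ≥ ln(5.21) / ln α = 1.651 / 0.004293 = 384.44.
Minimum whole number of stages: N = 385.

385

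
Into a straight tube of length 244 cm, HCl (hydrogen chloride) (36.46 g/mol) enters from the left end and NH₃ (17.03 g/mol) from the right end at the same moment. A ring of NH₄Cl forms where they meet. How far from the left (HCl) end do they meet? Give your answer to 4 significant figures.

99.06 cm

In equal time, each gas travels a distance ∝ its rate ∝ 1/√M, so d_HCl/d_NH₃ = √(M_NH₃/M_HCl) = √(17.03/36.46) = 0.6834.
With d_HCl + d_NH₃ = 244 cm, d_NH₃ = 244/(1 + 0.6834) = 144.9 cm.
d_HCl = 244 − 144.9 = 99.06 cm.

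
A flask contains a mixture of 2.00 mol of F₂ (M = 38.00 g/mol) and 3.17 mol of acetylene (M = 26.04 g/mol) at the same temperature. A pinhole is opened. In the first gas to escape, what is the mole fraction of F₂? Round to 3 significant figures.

0.343

Each component's effusion rate ∝ (its partial pressure)·(1/√M) ∝ n_i/√M_i.
Mole fraction of F₂ in the effusate = (n_F₂/√M_F₂) / (n_F₂/√M_F₂ + n_C₂H₂/√M_C₂H₂)
= (2.00/√38.00) / (2.00/√38.00 + 3.17/√26.04) = 0.3244/(0.3244 + 0.6212) = 0.343.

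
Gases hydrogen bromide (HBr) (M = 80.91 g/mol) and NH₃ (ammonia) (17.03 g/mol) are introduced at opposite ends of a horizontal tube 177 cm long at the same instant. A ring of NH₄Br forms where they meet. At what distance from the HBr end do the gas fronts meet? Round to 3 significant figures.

Graham's law gives d_HBr/d_NH₃ = rate_HBr/rate_NH₃ = √(M_NH₃/M_HBr) = √(17.03/80.91) = 0.4588.
With d_HBr + d_NH₃ = 177 cm, d_NH₃ = 177/(1 + 0.4588) = 121.3 cm.
d_HBr = 177 − 121.3 = 55.7 cm.

55.7 cm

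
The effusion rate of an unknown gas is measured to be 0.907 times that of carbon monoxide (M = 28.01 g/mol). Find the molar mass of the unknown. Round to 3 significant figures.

34.0 g/mol

Using Graham's law: rate_X/rate_CO = √(M_CO/M_X).
0.907 = √(28.01/M_X)
M_X = 28.01 / 0.907² = 28.01 / 0.8226 = 34.0 g/mol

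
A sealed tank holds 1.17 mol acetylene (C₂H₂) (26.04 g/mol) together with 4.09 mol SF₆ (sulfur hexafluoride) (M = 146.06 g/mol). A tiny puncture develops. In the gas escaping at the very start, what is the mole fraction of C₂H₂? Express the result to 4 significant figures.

Rate_i ∝ x_i/√M_i (Graham's law weighted by mole fraction), so the effusate composition follows n_i/√M_i.
Mole fraction of C₂H₂ in the effusate = (n_C₂H₂/√M_C₂H₂) / (n_C₂H₂/√M_C₂H₂ + n_SF₆/√M_SF₆)
= (1.17/√26.04) / (1.17/√26.04 + 4.09/√146.06) = 0.2293/(0.2293 + 0.3384) = 0.4039.

0.4039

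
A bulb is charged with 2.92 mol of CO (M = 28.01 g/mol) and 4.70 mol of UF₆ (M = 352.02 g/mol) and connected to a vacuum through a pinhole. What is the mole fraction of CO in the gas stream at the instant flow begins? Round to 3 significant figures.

Rate_i ∝ x_i/√M_i (Graham's law weighted by mole fraction), so the effusate composition follows n_i/√M_i.
Mole fraction of CO in the effusate = (n_CO/√M_CO) / (n_CO/√M_CO + n_UF₆/√M_UF₆)
= (2.92/√28.01) / (2.92/√28.01 + 4.70/√352.02) = 0.5517/(0.5517 + 0.2505) = 0.688.

0.688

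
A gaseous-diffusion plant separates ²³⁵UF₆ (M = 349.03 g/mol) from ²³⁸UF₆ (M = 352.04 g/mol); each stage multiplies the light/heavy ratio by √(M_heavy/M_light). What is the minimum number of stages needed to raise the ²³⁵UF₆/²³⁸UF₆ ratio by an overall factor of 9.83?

533

Single-stage factor α = √(352.04/349.03), so ln α = ½ ln(1.00862) = 0.004293.
Need α^N ≥ 9.83 ⇒ N ≥ ln(9.83) / ln α = 2.285 / 0.004293 = 532.31.
Rounding up, N = 533 stages.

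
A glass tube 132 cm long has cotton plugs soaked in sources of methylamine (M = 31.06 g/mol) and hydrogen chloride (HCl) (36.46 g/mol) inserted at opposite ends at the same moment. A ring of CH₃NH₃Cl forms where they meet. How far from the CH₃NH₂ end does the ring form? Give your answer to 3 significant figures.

In equal time, each gas travels a distance ∝ its rate ∝ 1/√M, so d_CH₃NH₂/d_HCl = √(M_HCl/M_CH₃NH₂) = √(36.46/31.06) = 1.083.
With d_CH₃NH₂ + d_HCl = 132 cm, d_HCl = 132/(1 + 1.083) = 63.36 cm.
d_CH₃NH₂ = 132 − 63.36 = 68.6 cm.

68.6 cm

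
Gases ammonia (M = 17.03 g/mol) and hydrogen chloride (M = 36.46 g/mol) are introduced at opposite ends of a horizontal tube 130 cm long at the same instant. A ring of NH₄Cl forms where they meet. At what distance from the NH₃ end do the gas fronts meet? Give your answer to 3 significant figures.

Distances travelled in equal time are proportional to diffusion rates, so d_NH₃/d_HCl = √(M_HCl/M_NH₃) = √(36.46/17.03) = 1.463.
With d_NH₃ + d_HCl = 130 cm, d_HCl = 130/(1 + 1.463) = 52.78 cm.
d_NH₃ = 130 − 52.78 = 77.2 cm.

77.2 cm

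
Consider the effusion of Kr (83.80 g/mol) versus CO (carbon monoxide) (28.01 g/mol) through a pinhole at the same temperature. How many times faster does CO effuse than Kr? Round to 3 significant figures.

1.73

Graham's law gives rate_CO/rate_Kr = √(M_Kr/M_CO) = √(83.80/28.01) = √2.992 = 1.73.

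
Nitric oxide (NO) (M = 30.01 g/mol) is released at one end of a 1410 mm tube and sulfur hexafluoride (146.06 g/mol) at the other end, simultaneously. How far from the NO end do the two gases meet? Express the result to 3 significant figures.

Distances travelled in equal time are proportional to diffusion rates, so d_NO/d_SF₆ = √(M_SF₆/M_NO) = √(146.06/30.01) = 2.206.
With d_NO + d_SF₆ = 1410 mm, d_SF₆ = 1410/(1 + 2.206) = 439.8 mm.
d_NO = 1410 − 439.8 = 970 mm.

970 mm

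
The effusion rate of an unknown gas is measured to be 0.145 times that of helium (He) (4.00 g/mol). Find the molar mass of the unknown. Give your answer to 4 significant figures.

Graham's law gives rate_X/rate_He = √(M_He/M_X).
0.145 = √(4.00/M_X)
M_X = 4.00 / 0.145² = 4.00 / 0.02102 = 190.2 g/mol

190.2 g/mol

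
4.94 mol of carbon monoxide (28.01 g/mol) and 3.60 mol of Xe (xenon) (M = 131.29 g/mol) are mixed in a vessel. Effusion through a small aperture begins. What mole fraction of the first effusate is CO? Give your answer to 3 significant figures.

0.748

The effusion rate of species i is ∝ p_i/√M_i ∝ n_i/√M_i.
So x_CO in the escaping gas = (n_CO/√M_CO) / Σ(n_i/√M_i)
= (4.94/√28.01) / (4.94/√28.01 + 3.60/√131.29) = 0.9334/(0.9334 + 0.3142) = 0.748.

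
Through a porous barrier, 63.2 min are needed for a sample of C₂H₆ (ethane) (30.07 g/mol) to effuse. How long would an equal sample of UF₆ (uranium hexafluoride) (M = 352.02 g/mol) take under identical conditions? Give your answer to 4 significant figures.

216.2 min

By Graham's law, t_UF₆/t_C₂H₆ = √(M_UF₆/M_C₂H₆) = √(352.02/30.07) = √11.71 = 3.422.
So the time for UF₆ is 63.2 × 3.422 = 216.2 min.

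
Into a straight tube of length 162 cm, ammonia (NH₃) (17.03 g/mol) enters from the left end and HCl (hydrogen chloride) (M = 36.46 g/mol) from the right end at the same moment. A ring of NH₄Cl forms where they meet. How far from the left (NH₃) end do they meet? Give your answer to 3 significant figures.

Distances travelled in equal time are proportional to diffusion rates, so d_NH₃/d_HCl = √(M_HCl/M_NH₃) = √(36.46/17.03) = 1.463.
With d_NH₃ + d_HCl = 162 cm, d_HCl = 162/(1 + 1.463) = 65.77 cm.
d_NH₃ = 162 − 65.77 = 96.2 cm.

96.2 cm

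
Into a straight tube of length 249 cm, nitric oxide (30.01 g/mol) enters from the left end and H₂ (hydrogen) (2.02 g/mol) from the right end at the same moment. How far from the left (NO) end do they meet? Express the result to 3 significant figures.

51.3 cm

In equal time, each gas travels a distance ∝ its rate ∝ 1/√M, so d_NO/d_H₂ = √(M_H₂/M_NO) = √(2.02/30.01) = 0.2594.
With d_NO + d_H₂ = 249 cm, d_H₂ = 249/(1 + 0.2594) = 197.7 cm.
d_NO = 249 − 197.7 = 51.3 cm.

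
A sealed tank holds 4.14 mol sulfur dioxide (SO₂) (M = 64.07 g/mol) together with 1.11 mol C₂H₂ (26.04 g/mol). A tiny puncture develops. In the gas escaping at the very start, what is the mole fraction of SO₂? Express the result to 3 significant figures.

0.704

Rate_i ∝ x_i/√M_i (Graham's law weighted by mole fraction), so the effusate composition follows n_i/√M_i.
Mole fraction of SO₂ in the effusate = (n_SO₂/√M_SO₂) / (n_SO₂/√M_SO₂ + n_C₂H₂/√M_C₂H₂)
= (4.14/√64.07) / (4.14/√64.07 + 1.11/√26.04) = 0.5172/(0.5172 + 0.2175) = 0.704.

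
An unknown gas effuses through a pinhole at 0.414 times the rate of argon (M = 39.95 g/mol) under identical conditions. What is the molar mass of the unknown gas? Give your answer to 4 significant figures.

Graham's law gives rate_X/rate_Ar = √(M_Ar/M_X).
0.414 = √(39.95/M_X)
M_X = 39.95 / 0.414² = 39.95 / 0.1714 = 233.1 g/mol

233.1 g/mol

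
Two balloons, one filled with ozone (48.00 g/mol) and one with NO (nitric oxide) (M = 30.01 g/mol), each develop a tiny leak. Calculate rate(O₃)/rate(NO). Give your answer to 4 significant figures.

Since effusion rate ∝ 1/√M, rate_O₃/rate_NO = √(M_NO/M_O₃) = √(30.01/48.00) = √0.6252 = 0.7907.

0.7907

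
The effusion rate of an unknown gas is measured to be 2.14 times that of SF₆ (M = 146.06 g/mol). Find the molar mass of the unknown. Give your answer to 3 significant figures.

From Graham's law, rate_X/rate_SF₆ = √(M_SF₆/M_X).
2.14 = √(146.06/M_X)
M_X = 146.06 / 2.14² = 146.06 / 4.580 = 31.9 g/mol

31.9 g/mol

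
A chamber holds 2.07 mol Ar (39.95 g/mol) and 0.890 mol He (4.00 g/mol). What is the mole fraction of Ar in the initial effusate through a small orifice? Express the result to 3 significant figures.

0.424

Rate_i ∝ x_i/√M_i (Graham's law weighted by mole fraction), so the effusate composition follows n_i/√M_i.
x_Ar(eff) = (n_Ar/√M_Ar) / (n_Ar/√M_Ar + n_He/√M_He)
= (2.07/√39.95) / (2.07/√39.95 + 0.890/√4.00) = 0.3275/(0.3275 + 0.4450) = 0.424.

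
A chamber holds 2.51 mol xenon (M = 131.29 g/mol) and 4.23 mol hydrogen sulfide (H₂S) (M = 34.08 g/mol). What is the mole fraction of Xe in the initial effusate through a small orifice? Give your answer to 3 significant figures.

The effusion rate of species i is ∝ p_i/√M_i ∝ n_i/√M_i.
Mole fraction of Xe in the effusate = (n_Xe/√M_Xe) / (n_Xe/√M_Xe + n_H₂S/√M_H₂S)
= (2.51/√131.29) / (2.51/√131.29 + 4.23/√34.08) = 0.2191/(0.2191 + 0.7246) = 0.232.

0.232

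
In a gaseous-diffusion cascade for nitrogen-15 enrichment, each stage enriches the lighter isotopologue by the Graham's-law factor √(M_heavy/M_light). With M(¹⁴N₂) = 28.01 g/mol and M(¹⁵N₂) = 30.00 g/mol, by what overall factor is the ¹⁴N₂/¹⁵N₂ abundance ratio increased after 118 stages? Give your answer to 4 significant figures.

57.37

Overall factor = α^118 with α = √(30.00/28.01), i.e. (30.00/28.01)^(118/2).
= 1.07105^59 = 57.37.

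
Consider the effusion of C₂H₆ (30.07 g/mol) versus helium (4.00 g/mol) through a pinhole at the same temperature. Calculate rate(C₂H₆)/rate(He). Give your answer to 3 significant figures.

Using Graham's law: rate_C₂H₆/rate_He = √(M_He/M_C₂H₆) = √(4.00/30.07) = √0.1330 = 0.365.

0.365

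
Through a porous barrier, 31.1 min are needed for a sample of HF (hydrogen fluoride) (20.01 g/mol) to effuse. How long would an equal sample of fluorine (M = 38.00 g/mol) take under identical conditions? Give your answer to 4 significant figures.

By Graham's law, t_F₂/t_HF = √(M_F₂/M_HF) = √(38.00/20.01) = √1.899 = 1.378.
So the time for F₂ is 31.1 × 1.378 = 42.86 min.

42.86 min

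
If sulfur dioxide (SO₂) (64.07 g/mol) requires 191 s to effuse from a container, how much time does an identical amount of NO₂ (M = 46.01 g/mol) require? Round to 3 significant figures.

162 s

By Graham's law, t_NO₂/t_SO₂ = √(M_NO₂/M_SO₂) = √(46.01/64.07) = √0.7181 = 0.8474.
So the time for NO₂ is 191 × 0.8474 = 162 s.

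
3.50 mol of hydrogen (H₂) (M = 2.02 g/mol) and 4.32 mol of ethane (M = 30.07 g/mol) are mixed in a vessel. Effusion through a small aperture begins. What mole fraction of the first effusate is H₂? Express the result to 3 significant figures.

0.758

Rate_i ∝ x_i/√M_i (Graham's law weighted by mole fraction), so the effusate composition follows n_i/√M_i.
Mole fraction of H₂ in the effusate = (n_H₂/√M_H₂) / (n_H₂/√M_H₂ + n_C₂H₆/√M_C₂H₆)
= (3.50/√2.02) / (3.50/√2.02 + 4.32/√30.07) = 2.463/(2.463 + 0.7878) = 0.758.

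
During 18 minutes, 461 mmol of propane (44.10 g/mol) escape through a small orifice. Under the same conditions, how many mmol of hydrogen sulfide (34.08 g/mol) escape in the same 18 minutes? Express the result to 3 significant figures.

From Graham's law, rate_H₂S/rate_C₃H₈ = √(M_C₃H₈/M_H₂S) = √(44.10/34.08) = √1.294 = 1.138.
So the amount for H₂S is 461 × 1.138 = 524 mmol.

524 mmol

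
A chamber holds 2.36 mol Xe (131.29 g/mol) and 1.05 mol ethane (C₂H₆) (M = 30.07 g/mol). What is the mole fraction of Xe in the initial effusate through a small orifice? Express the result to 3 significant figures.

0.518

Rate_i ∝ x_i/√M_i (Graham's law weighted by mole fraction), so the effusate composition follows n_i/√M_i.
Mole fraction of Xe in the effusate = (n_Xe/√M_Xe) / (n_Xe/√M_Xe + n_C₂H₆/√M_C₂H₆)
= (2.36/√131.29) / (2.36/√131.29 + 1.05/√30.07) = 0.2060/(0.2060 + 0.1915) = 0.518.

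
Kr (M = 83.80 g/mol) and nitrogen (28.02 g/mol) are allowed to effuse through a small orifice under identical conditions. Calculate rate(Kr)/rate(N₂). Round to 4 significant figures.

0.5782

Graham's law gives rate_Kr/rate_N₂ = √(M_N₂/M_Kr) = √(28.02/83.80) = √0.3344 = 0.5782.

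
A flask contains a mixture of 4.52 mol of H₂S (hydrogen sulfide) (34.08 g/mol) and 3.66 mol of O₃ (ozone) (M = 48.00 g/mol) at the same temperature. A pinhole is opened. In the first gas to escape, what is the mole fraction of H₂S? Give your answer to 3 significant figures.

0.594

The effusion rate of species i is ∝ p_i/√M_i ∝ n_i/√M_i.
So x_H₂S in the escaping gas = (n_H₂S/√M_H₂S) / Σ(n_i/√M_i)
= (4.52/√34.08) / (4.52/√34.08 + 3.66/√48.00) = 0.7743/(0.7743 + 0.5283) = 0.594.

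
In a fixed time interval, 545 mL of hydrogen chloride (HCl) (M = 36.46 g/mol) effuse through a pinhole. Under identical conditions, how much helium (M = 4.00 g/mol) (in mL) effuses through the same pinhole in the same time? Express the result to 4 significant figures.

1645 mL

Since effusion rate ∝ 1/√M, rate_He/rate_HCl = √(M_HCl/M_He) = √(36.46/4.00) = √9.115 = 3.019.
So the volume for He is 545 × 3.019 = 1645 mL.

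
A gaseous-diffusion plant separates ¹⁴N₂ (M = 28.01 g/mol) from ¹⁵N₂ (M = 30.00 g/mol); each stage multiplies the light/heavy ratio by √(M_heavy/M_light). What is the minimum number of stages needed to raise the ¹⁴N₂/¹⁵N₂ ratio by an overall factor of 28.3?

Single-stage factor α = √(30.00/28.01), so ln α = ½ ln(1.07105) = 0.03432.
Need α^N ≥ 28.3 ⇒ N ≥ ln(28.3) / ln α = 3.343 / 0.03432 = 97.41.
Minimum whole number of stages: N = 98.

98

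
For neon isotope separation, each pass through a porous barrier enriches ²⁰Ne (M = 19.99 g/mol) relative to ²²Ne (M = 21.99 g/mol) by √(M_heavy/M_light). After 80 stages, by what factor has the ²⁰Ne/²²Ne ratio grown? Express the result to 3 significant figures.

Overall factor = α^80 with α = √(21.99/19.99), i.e. (21.99/19.99)^(80/2).
= 1.10005^40 = 45.3.

45.3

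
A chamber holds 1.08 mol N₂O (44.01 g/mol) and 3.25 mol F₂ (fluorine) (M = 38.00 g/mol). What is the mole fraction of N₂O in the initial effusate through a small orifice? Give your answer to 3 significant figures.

Each component's effusion rate ∝ (its partial pressure)·(1/√M) ∝ n_i/√M_i.
x_N₂O(eff) = (n_N₂O/√M_N₂O) / (n_N₂O/√M_N₂O + n_F₂/√M_F₂)
= (1.08/√44.01) / (1.08/√44.01 + 3.25/√38.00) = 0.1628/(0.1628 + 0.5272) = 0.236.

0.236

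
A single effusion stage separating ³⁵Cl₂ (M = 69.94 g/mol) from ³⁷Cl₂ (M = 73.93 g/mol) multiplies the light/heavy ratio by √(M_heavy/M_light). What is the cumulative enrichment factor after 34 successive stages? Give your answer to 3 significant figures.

2.57

After 34 stages the ratio has grown by (√(73.93/69.94))^34 = (73.93/69.94)^(34/2).
= 1.05705^17 = 2.57.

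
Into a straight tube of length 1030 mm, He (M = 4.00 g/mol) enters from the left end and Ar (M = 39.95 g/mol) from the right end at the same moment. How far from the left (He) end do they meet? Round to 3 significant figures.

782 mm

In equal time, each gas travels a distance ∝ its rate ∝ 1/√M, so d_He/d_Ar = √(M_Ar/M_He) = √(39.95/4.00) = 3.160.
With d_He + d_Ar = 1030 mm, d_Ar = 1030/(1 + 3.160) = 247.6 mm.
d_He = 1030 − 247.6 = 782 mm.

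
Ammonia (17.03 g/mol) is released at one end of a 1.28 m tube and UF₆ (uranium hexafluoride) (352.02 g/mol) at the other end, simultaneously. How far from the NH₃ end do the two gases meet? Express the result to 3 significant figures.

1.05 m

The fronts meet when d_NH₃ + d_UF₆ = L with d_NH₃/d_UF₆ = √(M_UF₆/M_NH₃) (Graham's law). Here √(M_UF₆/M_NH₃) = √(352.02/17.03) = 4.546.
With d_NH₃ + d_UF₆ = 1.28 m, d_UF₆ = 1.28/(1 + 4.546) = 0.2308 m.
d_NH₃ = 1.28 − 0.2308 = 1.05 m.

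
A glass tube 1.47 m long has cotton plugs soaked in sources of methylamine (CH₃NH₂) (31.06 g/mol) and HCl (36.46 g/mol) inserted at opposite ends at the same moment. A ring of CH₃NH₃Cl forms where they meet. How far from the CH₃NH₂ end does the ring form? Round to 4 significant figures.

In equal time, each gas travels a distance ∝ its rate ∝ 1/√M, so d_CH₃NH₂/d_HCl = √(M_HCl/M_CH₃NH₂) = √(36.46/31.06) = 1.083.
With d_CH₃NH₂ + d_HCl = 1.47 m, d_HCl = 1.47/(1 + 1.083) = 0.7056 m.
d_CH₃NH₂ = 1.47 − 0.7056 = 0.7644 m.

0.7644 m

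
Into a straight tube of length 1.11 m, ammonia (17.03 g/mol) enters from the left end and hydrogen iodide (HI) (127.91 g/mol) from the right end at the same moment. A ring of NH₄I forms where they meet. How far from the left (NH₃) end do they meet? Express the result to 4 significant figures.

0.8133 m

Graham's law gives d_NH₃/d_HI = rate_NH₃/rate_HI = √(M_HI/M_NH₃) = √(127.91/17.03) = 2.741.
With d_NH₃ + d_HI = 1.11 m, d_HI = 1.11/(1 + 2.741) = 0.2967 m.
d_NH₃ = 1.11 − 0.2967 = 0.8133 m.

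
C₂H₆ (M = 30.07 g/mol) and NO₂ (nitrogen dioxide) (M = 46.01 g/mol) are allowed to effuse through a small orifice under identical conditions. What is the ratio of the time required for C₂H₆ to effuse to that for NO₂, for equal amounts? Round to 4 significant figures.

By Graham's law, t_C₂H₆/t_NO₂ = √(M_C₂H₆/M_NO₂) = √(30.07/46.01) = √0.6536 = 0.8084.

0.8084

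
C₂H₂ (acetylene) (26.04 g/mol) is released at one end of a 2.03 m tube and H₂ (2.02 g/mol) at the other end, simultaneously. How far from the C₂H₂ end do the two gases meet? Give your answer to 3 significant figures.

Distances travelled in equal time are proportional to diffusion rates, so d_C₂H₂/d_H₂ = √(M_H₂/M_C₂H₂) = √(2.02/26.04) = 0.2785.
With d_C₂H₂ + d_H₂ = 2.03 m, d_H₂ = 2.03/(1 + 0.2785) = 1.588 m.
d_C₂H₂ = 2.03 − 1.588 = 0.442 m.

0.442 m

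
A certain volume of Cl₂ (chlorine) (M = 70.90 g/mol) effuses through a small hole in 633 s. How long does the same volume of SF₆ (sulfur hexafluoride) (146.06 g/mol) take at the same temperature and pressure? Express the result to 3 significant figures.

Using Graham's law: t_SF₆/t_Cl₂ = √(M_SF₆/M_Cl₂) = √(146.06/70.90) = √2.060 = 1.435.
So the time for SF₆ is 633 × 1.435 = 909 s.

909 s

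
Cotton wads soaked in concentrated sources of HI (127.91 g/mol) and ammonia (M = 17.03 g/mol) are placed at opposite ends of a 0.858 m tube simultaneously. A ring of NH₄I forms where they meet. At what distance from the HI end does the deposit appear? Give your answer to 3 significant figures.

The fronts meet when d_HI + d_NH₃ = L with d_HI/d_NH₃ = √(M_NH₃/M_HI) (Graham's law). Here √(M_NH₃/M_HI) = √(17.03/127.91) = 0.3649.
With d_HI + d_NH₃ = 0.858 m, d_NH₃ = 0.858/(1 + 0.3649) = 0.6286 m.
d_HI = 0.858 − 0.6286 = 0.229 m.

0.229 m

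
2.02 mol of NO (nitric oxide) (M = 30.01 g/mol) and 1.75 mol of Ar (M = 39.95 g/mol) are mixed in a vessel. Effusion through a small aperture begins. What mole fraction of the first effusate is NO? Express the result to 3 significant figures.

Rate_i ∝ x_i/√M_i (Graham's law weighted by mole fraction), so the effusate composition follows n_i/√M_i.
So x_NO in the escaping gas = (n_NO/√M_NO) / Σ(n_i/√M_i)
= (2.02/√30.01) / (2.02/√30.01 + 1.75/√39.95) = 0.3687/(0.3687 + 0.2769) = 0.571.

0.571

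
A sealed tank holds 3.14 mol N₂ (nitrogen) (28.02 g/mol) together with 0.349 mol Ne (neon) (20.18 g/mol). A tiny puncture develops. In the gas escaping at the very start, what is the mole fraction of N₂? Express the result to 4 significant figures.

0.8842

Each component's effusion rate ∝ (its partial pressure)·(1/√M) ∝ n_i/√M_i.
Mole fraction of N₂ in the effusate = (n_N₂/√M_N₂) / (n_N₂/√M_N₂ + n_Ne/√M_Ne)
= (3.14/√28.02) / (3.14/√28.02 + 0.349/√20.18) = 0.5932/(0.5932 + 0.07769) = 0.8842.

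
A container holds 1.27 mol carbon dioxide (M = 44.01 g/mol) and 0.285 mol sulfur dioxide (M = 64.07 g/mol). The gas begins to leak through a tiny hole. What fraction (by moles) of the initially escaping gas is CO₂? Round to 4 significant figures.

Each component's effusion rate ∝ (its partial pressure)·(1/√M) ∝ n_i/√M_i.
x_CO₂(eff) = (n_CO₂/√M_CO₂) / (n_CO₂/√M_CO₂ + n_SO₂/√M_SO₂)
= (1.27/√44.01) / (1.27/√44.01 + 0.285/√64.07) = 0.1914/(0.1914 + 0.03561) = 0.8432.

0.8432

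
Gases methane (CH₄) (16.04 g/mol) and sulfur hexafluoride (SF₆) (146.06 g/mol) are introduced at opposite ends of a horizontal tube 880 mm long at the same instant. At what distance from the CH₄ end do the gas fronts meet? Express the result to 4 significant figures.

661.0 mm

The fronts meet when d_CH₄ + d_SF₆ = L with d_CH₄/d_SF₆ = √(M_SF₆/M_CH₄) (Graham's law). Here √(M_SF₆/M_CH₄) = √(146.06/16.04) = 3.018.
With d_CH₄ + d_SF₆ = 880 mm, d_SF₆ = 880/(1 + 3.018) = 219.0 mm.
d_CH₄ = 880 − 219.0 = 661.0 mm.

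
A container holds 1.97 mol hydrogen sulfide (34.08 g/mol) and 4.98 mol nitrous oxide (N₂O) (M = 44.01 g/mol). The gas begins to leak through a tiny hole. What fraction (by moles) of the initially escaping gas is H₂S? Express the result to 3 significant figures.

0.310

Each component's effusion rate ∝ (its partial pressure)·(1/√M) ∝ n_i/√M_i.
x_H₂S(eff) = (n_H₂S/√M_H₂S) / (n_H₂S/√M_H₂S + n_N₂O/√M_N₂O)
= (1.97/√34.08) / (1.97/√34.08 + 4.98/√44.01) = 0.3375/(0.3375 + 0.7507) = 0.310.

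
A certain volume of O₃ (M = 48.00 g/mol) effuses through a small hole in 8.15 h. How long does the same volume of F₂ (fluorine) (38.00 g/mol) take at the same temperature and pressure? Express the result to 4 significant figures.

Graham's law gives t_F₂/t_O₃ = √(M_F₂/M_O₃) = √(38.00/48.00) = √0.7917 = 0.8898.
So the time for F₂ is 8.15 × 0.8898 = 7.252 h.

7.252 h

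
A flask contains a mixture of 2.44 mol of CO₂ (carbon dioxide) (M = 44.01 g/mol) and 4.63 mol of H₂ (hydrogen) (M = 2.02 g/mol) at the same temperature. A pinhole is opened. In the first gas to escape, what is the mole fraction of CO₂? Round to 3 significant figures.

The effusion rate of species i is ∝ p_i/√M_i ∝ n_i/√M_i.
Mole fraction of CO₂ in the effusate = (n_CO₂/√M_CO₂) / (n_CO₂/√M_CO₂ + n_H₂/√M_H₂)
= (2.44/√44.01) / (2.44/√44.01 + 4.63/√2.02) = 0.3678/(0.3678 + 3.258) = 0.101.

0.101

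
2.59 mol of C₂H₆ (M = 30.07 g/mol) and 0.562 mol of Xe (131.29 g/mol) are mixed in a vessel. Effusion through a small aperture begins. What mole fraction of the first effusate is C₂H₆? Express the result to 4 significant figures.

Effusion rate of each component ∝ n_i/√M_i (partial pressure × 1/√M).
x_C₂H₆(eff) = (n_C₂H₆/√M_C₂H₆) / (n_C₂H₆/√M_C₂H₆ + n_Xe/√M_Xe)
= (2.59/√30.07) / (2.59/√30.07 + 0.562/√131.29) = 0.4723/(0.4723 + 0.04905) = 0.9059.

0.9059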